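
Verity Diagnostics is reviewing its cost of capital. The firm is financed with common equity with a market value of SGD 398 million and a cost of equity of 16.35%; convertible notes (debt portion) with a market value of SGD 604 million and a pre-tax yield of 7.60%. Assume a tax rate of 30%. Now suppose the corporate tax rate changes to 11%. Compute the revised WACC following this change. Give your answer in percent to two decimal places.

10.57%

After the change:
Total capital V = 398 + 604 = 1002.
Equity: weight = 398/1002 = 0.3972; cost = 16.35%.
Convertible notes (debt portion): weight = 604/1002 = 0.6028; after-tax cost = 7.6% × (1 − 11%) = 6.7640%.
WACC = 0.3972 × 16.3500% + 0.6028 × 6.7640% = 10.5716%.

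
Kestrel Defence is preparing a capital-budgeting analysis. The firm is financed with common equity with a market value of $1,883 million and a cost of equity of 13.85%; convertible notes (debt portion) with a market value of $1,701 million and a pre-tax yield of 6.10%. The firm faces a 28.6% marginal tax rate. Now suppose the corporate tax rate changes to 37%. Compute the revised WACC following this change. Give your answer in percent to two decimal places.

9.10%

After the change:
Total capital V = 1883 + 1701 = 3584.
Equity: weight = 1883/3584 = 0.5254; cost = 13.85%.
Convertible notes (debt portion): weight = 1701/3584 = 0.4746; after-tax cost = 6.1% × (1 − 37%) = 3.8430%.
WACC = 0.5254 × 13.8500% + 0.4746 × 3.8430% = 9.1006%.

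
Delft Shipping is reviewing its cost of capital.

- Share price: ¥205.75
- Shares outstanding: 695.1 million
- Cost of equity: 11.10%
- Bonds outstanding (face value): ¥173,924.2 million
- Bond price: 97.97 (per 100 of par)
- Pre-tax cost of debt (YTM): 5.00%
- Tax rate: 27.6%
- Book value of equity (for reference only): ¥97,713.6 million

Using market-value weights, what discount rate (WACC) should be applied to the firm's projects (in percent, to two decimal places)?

7.03%

Market value of equity E = 205.75 × 695.1m = 143016.825m. Market value of debt D = 173924.2m × 97.97/100 = 170393.53874m.
Total capital V = 143016.825 + 170393.53874 = 313410.36374.
Equity: weight = 143016.825/313410.36374 = 0.4563; cost = 11.1%.
Bonds outstanding: weight = 170393.53874/313410.36374 = 0.5437; after-tax cost = 5% × (1 − 27.6%) = 3.6200%.
WACC = 0.4563 × 11.1000% + 0.5437 × 3.6200% = 7.0333%.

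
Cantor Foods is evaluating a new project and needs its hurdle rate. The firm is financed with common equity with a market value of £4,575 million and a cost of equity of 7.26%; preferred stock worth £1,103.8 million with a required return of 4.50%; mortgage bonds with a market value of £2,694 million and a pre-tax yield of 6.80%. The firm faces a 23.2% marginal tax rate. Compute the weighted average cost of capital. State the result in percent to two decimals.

Total capital V = 4575 + 1103.8 + 2694 = 8372.8.
Equity: weight = 4575/8372.8 = 0.5464; cost = 7.26%.
Preferred: weight = 1103.8/8372.8 = 0.1318; cost = 4.5%.
Mortgage bonds: weight = 2694/8372.8 = 0.3218; after-tax cost = 6.8% × (1 − 23.2%) = 5.2224%.
WACC = 0.5464 × 7.2600% + 0.1318 × 4.5000% + 0.3218 × 5.2224% = 6.2405%.

6.24%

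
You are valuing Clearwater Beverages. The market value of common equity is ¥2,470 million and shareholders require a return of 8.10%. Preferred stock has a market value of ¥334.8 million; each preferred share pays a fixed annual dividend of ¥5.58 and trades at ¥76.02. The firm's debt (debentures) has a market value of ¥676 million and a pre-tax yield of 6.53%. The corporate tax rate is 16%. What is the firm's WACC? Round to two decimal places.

Cost of preferred: Rp = 5.58 / 76.02 = 7.3402%.
Total capital V = 2470 + 334.8 + 676 = 3480.8.
Equity: weight = 2470/3480.8 = 0.7096; cost = 8.1%.
Preferred: weight = 334.8/3480.8 = 0.0962; cost = 7.3402%.
Debentures: weight = 676/3480.8 = 0.1942; after-tax cost = 6.53% × (1 − 16%) = 5.4852%.
WACC = 0.7096 × 8.1000% + 0.0962 × 7.3402% + 0.1942 × 5.4852% = 7.5191%.

7.52%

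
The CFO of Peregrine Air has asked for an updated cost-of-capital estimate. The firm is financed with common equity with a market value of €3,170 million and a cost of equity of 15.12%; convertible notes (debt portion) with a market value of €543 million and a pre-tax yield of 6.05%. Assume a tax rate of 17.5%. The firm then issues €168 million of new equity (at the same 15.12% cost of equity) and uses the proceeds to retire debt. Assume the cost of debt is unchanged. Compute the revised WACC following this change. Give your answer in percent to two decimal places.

14.10%

After the change:
Total capital V = 3338 + 375 = 3713.
Equity: weight = 3338/3713 = 0.8990; cost = 15.12%.
Convertible notes (debt portion): weight = 375/3713 = 0.1010; after-tax cost = 6.05% × (1 − 17.5%) = 4.9912%.
WACC = 0.8990 × 15.1200% + 0.1010 × 4.9912% = 14.0970%.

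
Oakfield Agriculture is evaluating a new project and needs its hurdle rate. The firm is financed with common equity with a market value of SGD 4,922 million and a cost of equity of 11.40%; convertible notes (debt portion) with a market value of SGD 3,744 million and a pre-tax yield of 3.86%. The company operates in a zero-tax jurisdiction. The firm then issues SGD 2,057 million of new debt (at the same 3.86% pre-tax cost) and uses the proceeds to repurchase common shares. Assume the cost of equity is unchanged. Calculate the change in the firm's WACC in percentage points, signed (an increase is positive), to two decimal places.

-1.79 pp

Current WACC:
Total capital V = 4922 + 3744 = 8666.
Equity: weight = 4922/8666 = 0.5680; cost = 11.4%.
Convertible notes (debt portion): weight = 3744/8666 = 0.4320; after-tax cost = 3.86% × (1 − 0%) = 3.8600%.
WACC = 0.5680 × 11.4000% + 0.4320 × 3.8600% = 8.1425%.
After the change:
Total capital V = 2865 + 5801 = 8666.
Equity: weight = 2865/8666 = 0.3306; cost = 11.4%.
Convertible notes (debt portion): weight = 5801/8666 = 0.6694; after-tax cost = 3.86% × (1 − 0%) = 3.8600%.
WACC = 0.3306 × 11.4000% + 0.6694 × 3.8600% = 6.3527%.
Change in WACC = 6.3527% − 8.1425% = -1.7897 pp.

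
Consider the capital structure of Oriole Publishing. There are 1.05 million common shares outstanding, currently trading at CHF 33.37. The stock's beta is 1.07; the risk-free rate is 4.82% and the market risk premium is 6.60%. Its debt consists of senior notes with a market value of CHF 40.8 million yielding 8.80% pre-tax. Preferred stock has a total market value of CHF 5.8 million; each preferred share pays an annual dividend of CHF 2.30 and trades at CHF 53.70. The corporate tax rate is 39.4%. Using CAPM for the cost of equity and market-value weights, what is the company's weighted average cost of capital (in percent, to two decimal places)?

Cost of equity via CAPM: Re = 4.82% + 1.07 × 6.6% = 11.8820%.
Cost of preferred: Rp = 2.3 / 53.7 = 4.2831%.
Market value of equity E = 33.37 × 1.05m = 35.0385m.
Total capital V = 35.0385 + 5.8 + 40.8 = 81.6385.
Equity: weight = 35.0385/81.6385 = 0.4292; cost = 11.882%.
Preferred: weight = 5.8/81.6385 = 0.0710; cost = 4.2831%.
Senior notes: weight = 40.8/81.6385 = 0.4998; after-tax cost = 8.8% × (1 − 39.4%) = 5.3328%.
WACC = 0.4292 × 11.8820% + 0.0710 × 4.2831% + 0.4998 × 5.3328% = 8.0691%.

8.07%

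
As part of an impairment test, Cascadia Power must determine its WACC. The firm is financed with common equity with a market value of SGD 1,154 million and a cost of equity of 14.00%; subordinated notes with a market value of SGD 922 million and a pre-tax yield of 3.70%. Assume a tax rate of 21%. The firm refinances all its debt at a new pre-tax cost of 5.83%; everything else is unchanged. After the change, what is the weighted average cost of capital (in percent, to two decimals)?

After the change:
Total capital V = 1154 + 922 = 2076.
Equity: weight = 1154/2076 = 0.5559; cost = 14%.
Subordinated notes: weight = 922/2076 = 0.4441; after-tax cost = 5.83% × (1 − 21%) = 4.6057%.
WACC = 0.5559 × 14.0000% + 0.4441 × 4.6057% = 9.8278%.

9.83%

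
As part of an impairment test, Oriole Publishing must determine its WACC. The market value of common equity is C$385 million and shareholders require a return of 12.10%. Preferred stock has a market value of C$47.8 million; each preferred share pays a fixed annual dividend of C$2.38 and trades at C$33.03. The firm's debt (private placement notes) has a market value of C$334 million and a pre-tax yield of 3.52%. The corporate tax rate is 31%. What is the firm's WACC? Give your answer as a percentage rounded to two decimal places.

Cost of preferred: Rp = 2.38 / 33.03 = 7.2056%.
Total capital V = 385 + 47.8 + 334 = 766.8.
Equity: weight = 385/766.8 = 0.5021; cost = 12.1%.
Preferred: weight = 47.8/766.8 = 0.0623; cost = 7.2056%.
Private placement notes: weight = 334/766.8 = 0.4356; after-tax cost = 3.52% × (1 − 31%) = 2.4288%.
WACC = 0.5021 × 12.1000% + 0.0623 × 7.2056% + 0.4356 × 2.4288% = 7.5824%.

7.58%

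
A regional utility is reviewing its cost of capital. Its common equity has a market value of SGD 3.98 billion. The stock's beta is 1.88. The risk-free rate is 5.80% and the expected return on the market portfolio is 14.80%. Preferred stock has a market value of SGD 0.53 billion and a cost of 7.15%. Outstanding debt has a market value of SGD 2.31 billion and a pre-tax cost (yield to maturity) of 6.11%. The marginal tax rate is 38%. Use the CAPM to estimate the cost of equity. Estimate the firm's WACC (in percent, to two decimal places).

Market risk premium = 14.8% − 5.8% = 9.0%.
Cost of equity via CAPM: Re = 5.8% + 1.88 × 9.0% = 22.7200%.
Total capital V = 3.98 + 0.53 + 2.31 = 6.82.
Equity: weight = 3.98/6.82 = 0.5836; cost = 22.72%.
Preferred: weight = 0.53/6.82 = 0.0777; cost = 7.15%.
Debt: weight = 2.31/6.82 = 0.3387; after-tax cost = 6.11% × (1 − 38%) = 3.7882%.
WACC = 0.5836 × 22.7200% + 0.0777 × 7.1500% + 0.3387 × 3.7882% = 15.0976%.

15.10%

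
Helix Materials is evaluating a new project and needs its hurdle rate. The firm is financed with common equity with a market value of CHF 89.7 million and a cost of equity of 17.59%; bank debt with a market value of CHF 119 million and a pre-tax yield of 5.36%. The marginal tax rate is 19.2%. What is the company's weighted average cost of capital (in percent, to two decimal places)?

Total capital V = 89.7 + 119 = 208.7.
Equity: weight = 89.7/208.7 = 0.4298; cost = 17.59%.
Bank debt: weight = 119/208.7 = 0.5702; after-tax cost = 5.36% × (1 − 19.2%) = 4.3309%.
WACC = 0.4298 × 17.5900% + 0.5702 × 4.3309% = 10.0297%.

10.03%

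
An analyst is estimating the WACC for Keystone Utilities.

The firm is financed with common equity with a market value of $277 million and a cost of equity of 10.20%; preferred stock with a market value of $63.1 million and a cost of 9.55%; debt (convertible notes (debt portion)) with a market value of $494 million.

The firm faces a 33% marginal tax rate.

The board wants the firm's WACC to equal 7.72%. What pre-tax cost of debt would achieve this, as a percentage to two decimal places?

9.10%

Total capital V = 277 + 63.1 + 494 = 834.1.
Equity weight = 277/834.1 = 0.3321.
Preferred weight = 63.1/834.1 = 0.0757.
Convertible notes (debt portion) weight = 494/834.1 = 0.5923.
Equity contribution = 0.3321 × 10.2% = 3.3874%.
Preferred contribution = 0.0757 × 9.55% = 0.7225%.
Remaining for debt = 7.72% − 4.1098% = 3.6102%.
Rd × (1 − 33%) × 0.5923 = 3.6102%  ⇒  Rd = 9.0980%.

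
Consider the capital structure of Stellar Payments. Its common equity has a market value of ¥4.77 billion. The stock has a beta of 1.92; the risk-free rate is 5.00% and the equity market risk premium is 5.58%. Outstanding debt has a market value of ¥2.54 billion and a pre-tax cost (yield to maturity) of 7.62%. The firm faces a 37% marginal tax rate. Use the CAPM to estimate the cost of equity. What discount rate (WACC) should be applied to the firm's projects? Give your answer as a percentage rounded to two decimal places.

Cost of equity via CAPM: Re = 5.0% + 1.92 × 5.58% = 15.7136%.
Total capital V = 4.77 + 2.54 = 7.31.
Equity: weight = 4.77/7.31 = 0.6525; cost = 15.7136%.
Debt: weight = 2.54/7.31 = 0.3475; after-tax cost = 7.62% × (1 − 37%) = 4.8006%.
WACC = 0.6525 × 15.7136% + 0.3475 × 4.8006% = 11.9217%.

11.92%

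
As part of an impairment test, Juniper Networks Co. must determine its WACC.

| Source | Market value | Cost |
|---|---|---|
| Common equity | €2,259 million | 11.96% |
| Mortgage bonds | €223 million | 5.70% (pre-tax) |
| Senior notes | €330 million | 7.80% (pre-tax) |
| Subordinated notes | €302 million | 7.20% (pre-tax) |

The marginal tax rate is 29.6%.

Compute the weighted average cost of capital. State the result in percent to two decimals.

Total capital V = 2259 + 223 + 330 + 302 = 3114.
Equity: weight = 2259/3114 = 0.7254; cost = 11.96%.
Mortgage bonds: weight = 223/3114 = 0.0716; after-tax cost = 5.7% × (1 − 29.6%) = 4.0128%.
Senior notes: weight = 330/3114 = 0.1060; after-tax cost = 7.8% × (1 − 29.6%) = 5.4912%.
Subordinated notes: weight = 302/3114 = 0.0970; after-tax cost = 7.2% × (1 − 29.6%) = 5.0688%.
WACC = 0.7254 × 11.9600% + 0.0716 × 4.0128% + 0.1060 × 5.4912% + 0.0970 × 5.0688% = 10.0370%.

10.04%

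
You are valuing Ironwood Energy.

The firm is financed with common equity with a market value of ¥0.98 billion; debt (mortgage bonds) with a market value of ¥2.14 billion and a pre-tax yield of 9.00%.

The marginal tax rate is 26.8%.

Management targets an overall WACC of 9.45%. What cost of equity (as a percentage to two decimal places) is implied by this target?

15.70%

Total capital V = 0.98 + 2.14 = 3.12.
Equity weight = 0.98/3.12 = 0.3141.
Mortgage bonds weight = 2.14/3.12 = 0.6859.
Debt contribution = 0.6859 × 9% × (1 − 26.8%) = 4.5187%.
Required equity contribution = 9.45% − 4.5187% = 4.9313%.
Re = 4.9313% / 0.3141 = 15.6997%.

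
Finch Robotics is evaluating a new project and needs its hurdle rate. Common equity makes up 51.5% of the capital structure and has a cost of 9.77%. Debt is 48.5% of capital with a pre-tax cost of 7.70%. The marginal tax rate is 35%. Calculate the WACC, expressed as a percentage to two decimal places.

7.46%

After-tax cost of debt = 7.7% × (1 − 35%) = 5.0050%.
WACC = 0.515 × 9.7700% + 0.485 × 5.0050% = 7.4590%.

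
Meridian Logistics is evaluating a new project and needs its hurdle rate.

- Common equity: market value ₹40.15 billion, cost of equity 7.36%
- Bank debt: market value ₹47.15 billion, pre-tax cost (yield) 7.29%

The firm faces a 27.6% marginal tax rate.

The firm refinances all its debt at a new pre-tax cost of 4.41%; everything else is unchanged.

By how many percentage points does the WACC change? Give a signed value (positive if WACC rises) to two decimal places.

-1.13 pp

Current WACC:
Total capital V = 40.15 + 47.15 = 87.3.
Equity: weight = 40.15/87.3 = 0.4599; cost = 7.36%.
Bank debt: weight = 47.15/87.3 = 0.5401; after-tax cost = 7.29% × (1 − 27.6%) = 5.2780%.
WACC = 0.4599 × 7.3600% + 0.5401 × 5.2780% = 6.2355%.
After the change:
Total capital V = 40.15 + 47.15 = 87.3.
Equity: weight = 40.15/87.3 = 0.4599; cost = 7.36%.
Bank debt: weight = 47.15/87.3 = 0.5401; after-tax cost = 4.41% × (1 − 27.6%) = 3.1928%.
WACC = 0.4599 × 7.3600% + 0.5401 × 3.1928% = 5.1094%.
Change in WACC = 5.1094% − 6.2355% = -1.1262 pp.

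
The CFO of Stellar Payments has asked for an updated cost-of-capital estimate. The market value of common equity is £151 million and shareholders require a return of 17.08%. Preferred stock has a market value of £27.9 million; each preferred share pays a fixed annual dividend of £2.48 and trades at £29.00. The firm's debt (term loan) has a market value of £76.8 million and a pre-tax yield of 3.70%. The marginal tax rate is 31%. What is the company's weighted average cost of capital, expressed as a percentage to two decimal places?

11.79%

Cost of preferred: Rp = 2.48 / 29.0 = 8.5517%.
Total capital V = 151 + 27.9 + 76.8 = 255.7.
Equity: weight = 151/255.7 = 0.5905; cost = 17.08%.
Preferred: weight = 27.9/255.7 = 0.1091; cost = 8.5517%.
Term loan: weight = 76.8/255.7 = 0.3004; after-tax cost = 3.7% × (1 − 31%) = 2.5530%.
WACC = 0.5905 × 17.0800% + 0.1091 × 8.5517% + 0.3004 × 2.5530% = 11.7862%.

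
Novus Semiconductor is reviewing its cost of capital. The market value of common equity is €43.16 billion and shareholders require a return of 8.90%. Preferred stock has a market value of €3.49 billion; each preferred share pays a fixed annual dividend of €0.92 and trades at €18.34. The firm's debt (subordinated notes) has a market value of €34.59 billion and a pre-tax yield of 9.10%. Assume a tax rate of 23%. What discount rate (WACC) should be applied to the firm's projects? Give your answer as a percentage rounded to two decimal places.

Cost of preferred: Rp = 0.92 / 18.34 = 5.0164%.
Total capital V = 43.16 + 3.49 + 34.59 = 81.24.
Equity: weight = 43.16/81.24 = 0.5313; cost = 8.9%.
Preferred: weight = 3.49/81.24 = 0.0430; cost = 5.0164%.
Subordinated notes: weight = 34.59/81.24 = 0.4258; after-tax cost = 9.1% × (1 − 23%) = 7.0070%.
WACC = 0.5313 × 8.9000% + 0.0430 × 5.0164% + 0.4258 × 7.0070% = 7.9272%.

7.93%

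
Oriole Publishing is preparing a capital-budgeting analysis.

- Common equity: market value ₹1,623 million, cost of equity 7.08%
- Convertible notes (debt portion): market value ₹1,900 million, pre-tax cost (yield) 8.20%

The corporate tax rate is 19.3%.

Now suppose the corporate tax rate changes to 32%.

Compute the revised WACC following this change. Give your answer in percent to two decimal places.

6.27%

After the change:
Total capital V = 1623 + 1900 = 3523.
Equity: weight = 1623/3523 = 0.4607; cost = 7.08%.
Convertible notes (debt portion): weight = 1900/3523 = 0.5393; after-tax cost = 8.2% × (1 − 32%) = 5.5760%.
WACC = 0.4607 × 7.0800% + 0.5393 × 5.5760% = 6.2689%.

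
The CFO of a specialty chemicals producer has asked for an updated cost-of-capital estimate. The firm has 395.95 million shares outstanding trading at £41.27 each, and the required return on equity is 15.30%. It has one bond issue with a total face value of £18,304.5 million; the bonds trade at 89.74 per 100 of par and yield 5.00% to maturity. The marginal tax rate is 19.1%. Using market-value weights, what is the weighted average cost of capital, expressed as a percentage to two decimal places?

Market value of equity E = 41.27 × 395.95m = 16340.8565m. Market value of debt D = 18304.5m × 89.74/100 = 16426.4583m.
Total capital V = 16340.8565 + 16426.4583 = 32767.3148.
Equity: weight = 16340.8565/32767.3148 = 0.4987; cost = 15.3%.
Bonds outstanding: weight = 16426.4583/32767.3148 = 0.5013; after-tax cost = 5% × (1 − 19.1%) = 4.0450%.
WACC = 0.4987 × 15.3000% + 0.5013 × 4.0450% = 9.6578%.

9.66%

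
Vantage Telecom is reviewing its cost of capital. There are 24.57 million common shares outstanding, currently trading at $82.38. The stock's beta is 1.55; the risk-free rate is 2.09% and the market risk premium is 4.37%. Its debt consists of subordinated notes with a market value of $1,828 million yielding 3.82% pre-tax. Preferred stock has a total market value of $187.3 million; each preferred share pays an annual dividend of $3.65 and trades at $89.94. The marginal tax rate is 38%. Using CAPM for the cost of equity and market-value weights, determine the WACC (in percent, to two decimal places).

Cost of equity via CAPM: Re = 2.09% + 1.55 × 4.37% = 8.8635%.
Cost of preferred: Rp = 3.65 / 89.94 = 4.0583%.
Market value of equity E = 82.38 × 24.57m = 2024.0766m.
Total capital V = 2024.0766 + 187.3 + 1828 = 4039.3766.
Equity: weight = 2024.0766/4039.3766 = 0.5011; cost = 8.8635%.
Preferred: weight = 187.3/4039.3766 = 0.0464; cost = 4.0583%.
Subordinated notes: weight = 1828/4039.3766 = 0.4525; after-tax cost = 3.82% × (1 − 38%) = 2.3684%.
WACC = 0.5011 × 8.8635% + 0.0464 × 4.0583% + 0.4525 × 2.3684% = 5.7014%.

5.70%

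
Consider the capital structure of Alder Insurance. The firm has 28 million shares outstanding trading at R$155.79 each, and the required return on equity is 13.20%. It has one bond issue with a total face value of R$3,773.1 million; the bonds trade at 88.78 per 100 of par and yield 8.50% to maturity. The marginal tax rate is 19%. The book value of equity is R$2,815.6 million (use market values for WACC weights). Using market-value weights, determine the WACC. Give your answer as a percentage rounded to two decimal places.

10.46%

Market value of equity E = 155.79 × 28m = 4362.12m. Market value of debt D = 3773.1m × 88.78/100 = 3349.75818m.
Total capital V = 4362.12 + 3349.75818 = 7711.87818.
Equity: weight = 4362.12/7711.87818 = 0.5656; cost = 13.2%.
Bonds outstanding: weight = 3349.75818/7711.87818 = 0.4344; after-tax cost = 8.5% × (1 − 19%) = 6.8850%.
WACC = 0.5656 × 13.2000% + 0.4344 × 6.8850% = 10.4570%.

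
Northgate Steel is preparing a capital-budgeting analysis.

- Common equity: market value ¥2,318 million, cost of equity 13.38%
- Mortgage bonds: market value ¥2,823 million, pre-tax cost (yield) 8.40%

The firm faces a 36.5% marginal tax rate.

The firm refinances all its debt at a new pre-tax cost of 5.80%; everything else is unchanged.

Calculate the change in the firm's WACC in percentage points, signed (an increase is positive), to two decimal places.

-0.91 pp

Current WACC:
Total capital V = 2318 + 2823 = 5141.
Equity: weight = 2318/5141 = 0.4509; cost = 13.38%.
Mortgage bonds: weight = 2823/5141 = 0.5491; after-tax cost = 8.4% × (1 − 36.5%) = 5.3340%.
WACC = 0.4509 × 13.3800% + 0.5491 × 5.3340% = 8.9618%.
After the change:
Total capital V = 2318 + 2823 = 5141.
Equity: weight = 2318/5141 = 0.4509; cost = 13.38%.
Mortgage bonds: weight = 2823/5141 = 0.5491; after-tax cost = 5.8% × (1 − 36.5%) = 3.6830%.
WACC = 0.4509 × 13.3800% + 0.5491 × 3.6830% = 8.0552%.
Change in WACC = 8.0552% − 8.9618% = -0.9066 pp.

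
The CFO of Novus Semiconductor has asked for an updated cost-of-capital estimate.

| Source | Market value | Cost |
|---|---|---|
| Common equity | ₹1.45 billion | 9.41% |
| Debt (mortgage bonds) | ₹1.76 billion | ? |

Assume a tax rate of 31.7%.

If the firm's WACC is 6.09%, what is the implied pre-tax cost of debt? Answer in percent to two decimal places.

Total capital V = 1.45 + 1.76 = 3.21.
Equity weight = 1.45/3.21 = 0.4517.
Mortgage bonds weight = 1.76/3.21 = 0.5483.
Equity contribution = 0.4517 × 9.41% = 4.2506%.
Remaining for debt = 6.09% − 4.2506% = 1.8394%.
Rd × (1 − 31.7%) × 0.5483 = 1.8394%  ⇒  Rd = 4.9118%.

4.91%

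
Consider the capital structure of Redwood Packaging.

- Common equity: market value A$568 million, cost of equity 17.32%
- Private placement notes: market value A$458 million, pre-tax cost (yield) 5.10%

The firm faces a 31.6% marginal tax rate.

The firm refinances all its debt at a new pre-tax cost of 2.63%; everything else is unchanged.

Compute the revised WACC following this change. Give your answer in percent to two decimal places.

After the change:
Total capital V = 568 + 458 = 1026.
Equity: weight = 568/1026 = 0.5536; cost = 17.32%.
Private placement notes: weight = 458/1026 = 0.4464; after-tax cost = 2.63% × (1 − 31.6%) = 1.7989%.
WACC = 0.5536 × 17.3200% + 0.4464 × 1.7989% = 10.3915%.

10.39%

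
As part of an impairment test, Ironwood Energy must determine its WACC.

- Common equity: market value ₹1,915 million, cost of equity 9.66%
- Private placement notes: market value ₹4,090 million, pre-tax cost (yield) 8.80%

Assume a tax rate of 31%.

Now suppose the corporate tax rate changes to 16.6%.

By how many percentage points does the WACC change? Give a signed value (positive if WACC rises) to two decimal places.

+0.86 pp

Current WACC:
Total capital V = 1915 + 4090 = 6005.
Equity: weight = 1915/6005 = 0.3189; cost = 9.66%.
Private placement notes: weight = 4090/6005 = 0.6811; after-tax cost = 8.8% × (1 − 31%) = 6.0720%.
WACC = 0.3189 × 9.6600% + 0.6811 × 6.0720% = 7.2162%.
After the change:
Total capital V = 1915 + 4090 = 6005.
Equity: weight = 1915/6005 = 0.3189; cost = 9.66%.
Private placement notes: weight = 4090/6005 = 0.6811; after-tax cost = 8.8% × (1 − 16.6%) = 7.3392%.
WACC = 0.3189 × 9.6600% + 0.6811 × 7.3392% = 8.0793%.
Change in WACC = 8.0793% − 7.2162% = 0.8631 pp.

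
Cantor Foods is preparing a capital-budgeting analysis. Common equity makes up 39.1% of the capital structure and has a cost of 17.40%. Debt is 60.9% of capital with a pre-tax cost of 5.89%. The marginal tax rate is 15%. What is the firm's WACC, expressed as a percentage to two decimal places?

After-tax cost of debt = 5.89% × (1 − 15%) = 5.0065%.
WACC = 0.391 × 17.4000% + 0.609 × 5.0065% = 9.8524%.

9.85%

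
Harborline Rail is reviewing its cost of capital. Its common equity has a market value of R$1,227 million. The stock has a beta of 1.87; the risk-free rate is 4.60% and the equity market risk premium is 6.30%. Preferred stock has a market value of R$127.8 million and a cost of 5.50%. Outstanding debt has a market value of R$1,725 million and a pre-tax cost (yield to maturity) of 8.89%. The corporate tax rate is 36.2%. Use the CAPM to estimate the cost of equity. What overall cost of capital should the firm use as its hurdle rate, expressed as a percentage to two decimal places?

9.93%

Cost of equity via CAPM: Re = 4.6% + 1.87 × 6.3% = 16.3810%.
Total capital V = 1227 + 127.8 + 1725 = 3079.8.
Equity: weight = 1227/3079.8 = 0.3984; cost = 16.381%.
Preferred: weight = 127.8/3079.8 = 0.0415; cost = 5.5%.
Debt: weight = 1725/3079.8 = 0.5601; after-tax cost = 8.89% × (1 − 36.2%) = 5.6718%.
WACC = 0.3984 × 16.3810% + 0.0415 × 5.5000% + 0.5601 × 5.6718% = 9.9313%.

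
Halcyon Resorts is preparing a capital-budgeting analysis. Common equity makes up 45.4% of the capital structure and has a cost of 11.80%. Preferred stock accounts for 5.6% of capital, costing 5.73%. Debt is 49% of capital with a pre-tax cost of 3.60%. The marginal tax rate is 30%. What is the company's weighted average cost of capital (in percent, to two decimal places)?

6.91%

After-tax cost of debt = 3.6% × (1 − 30%) = 2.5200%.
WACC = 0.454 × 11.8000% + 0.056 × 5.7300% + 0.490 × 2.5200% = 6.9129%.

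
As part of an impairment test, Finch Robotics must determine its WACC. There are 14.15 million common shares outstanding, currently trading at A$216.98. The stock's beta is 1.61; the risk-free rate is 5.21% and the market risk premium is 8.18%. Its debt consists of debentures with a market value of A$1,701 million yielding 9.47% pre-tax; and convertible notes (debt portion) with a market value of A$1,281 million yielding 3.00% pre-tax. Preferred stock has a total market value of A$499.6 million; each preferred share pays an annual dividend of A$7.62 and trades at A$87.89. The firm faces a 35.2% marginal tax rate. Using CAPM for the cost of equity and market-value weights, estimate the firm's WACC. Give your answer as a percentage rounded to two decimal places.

Cost of equity via CAPM: Re = 5.21% + 1.61 × 8.18% = 18.3798%.
Cost of preferred: Rp = 7.62 / 87.89 = 8.6699%.
Market value of equity E = 216.98 × 14.15m = 3070.267m.
Total capital V = 3070.267 + 499.6 + 1701 + 1281 = 6551.867.
Equity: weight = 3070.267/6551.867 = 0.4686; cost = 18.3798%.
Preferred: weight = 499.6/6551.867 = 0.0763; cost = 8.6699%.
Debentures: weight = 1701/6551.867 = 0.2596; after-tax cost = 9.47% × (1 − 35.2%) = 6.1366%.
Convertible notes (debt portion): weight = 1281/6551.867 = 0.1955; after-tax cost = 3% × (1 − 35.2%) = 1.9440%.
WACC = 0.4686 × 18.3798% + 0.0763 × 8.6699% + 0.2596 × 6.1366% + 0.1955 × 1.9440% = 11.2473%.

11.25%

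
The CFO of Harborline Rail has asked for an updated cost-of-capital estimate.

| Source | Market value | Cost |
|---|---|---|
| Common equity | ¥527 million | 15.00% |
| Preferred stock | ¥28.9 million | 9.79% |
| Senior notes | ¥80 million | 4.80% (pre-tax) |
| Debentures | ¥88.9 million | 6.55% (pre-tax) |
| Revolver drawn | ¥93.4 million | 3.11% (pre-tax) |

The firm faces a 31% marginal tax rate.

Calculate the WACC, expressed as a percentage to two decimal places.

Total capital V = 527 + 28.9 + 80 + 88.9 + 93.4 = 818.2.
Equity: weight = 527/818.2 = 0.6441; cost = 15%.
Preferred: weight = 28.9/818.2 = 0.0353; cost = 9.79%.
Senior notes: weight = 80/818.2 = 0.0978; after-tax cost = 4.8% × (1 − 31%) = 3.3120%.
Debentures: weight = 88.9/818.2 = 0.1087; after-tax cost = 6.55% × (1 − 31%) = 4.5195%.
Revolver drawn: weight = 93.4/818.2 = 0.1142; after-tax cost = 3.11% × (1 − 31%) = 2.1459%.
WACC = 0.6441 × 15.0000% + 0.0353 × 9.7900% + 0.0978 × 3.3120% + 0.1087 × 4.5195% + 0.1142 × 2.1459% = 11.0671%.

11.07%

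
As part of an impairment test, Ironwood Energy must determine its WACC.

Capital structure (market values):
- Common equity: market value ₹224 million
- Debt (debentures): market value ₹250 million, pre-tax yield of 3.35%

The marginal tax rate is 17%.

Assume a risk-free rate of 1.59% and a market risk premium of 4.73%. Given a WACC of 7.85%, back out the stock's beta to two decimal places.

2.52

Total capital V = 224 + 250 = 474.
Equity weight = 224/474 = 0.4726.
Debentures weight = 250/474 = 0.5274.
Debt contribution = 0.5274 × 3.35% × (1 − 17%) = 1.4665%.
Required equity contribution = 7.85% − 1.4665% = 6.3835%  ⇒  Re = 13.5079%.
CAPM: 13.5079% = 1.59% + β × 4.73%  ⇒  β = 2.5196.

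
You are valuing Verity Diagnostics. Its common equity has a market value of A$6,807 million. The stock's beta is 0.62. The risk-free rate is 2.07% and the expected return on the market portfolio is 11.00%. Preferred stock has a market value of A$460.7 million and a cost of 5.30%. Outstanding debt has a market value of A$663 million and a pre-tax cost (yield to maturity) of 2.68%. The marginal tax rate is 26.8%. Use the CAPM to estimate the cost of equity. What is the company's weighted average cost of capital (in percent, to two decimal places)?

7.00%

Market risk premium = 11.0% − 2.07% = 8.93%.
Cost of equity via CAPM: Re = 2.07% + 0.62 × 8.93% = 7.6066%.
Total capital V = 6807 + 460.7 + 663 = 7930.7.
Equity: weight = 6807/7930.7 = 0.8583; cost = 7.6066%.
Preferred: weight = 460.7/7930.7 = 0.0581; cost = 5.3%.
Debt: weight = 663/7930.7 = 0.0836; after-tax cost = 2.68% × (1 − 26.8%) = 1.9618%.
WACC = 0.8583 × 7.6066% + 0.0581 × 5.3000% + 0.0836 × 1.9618% = 7.0007%.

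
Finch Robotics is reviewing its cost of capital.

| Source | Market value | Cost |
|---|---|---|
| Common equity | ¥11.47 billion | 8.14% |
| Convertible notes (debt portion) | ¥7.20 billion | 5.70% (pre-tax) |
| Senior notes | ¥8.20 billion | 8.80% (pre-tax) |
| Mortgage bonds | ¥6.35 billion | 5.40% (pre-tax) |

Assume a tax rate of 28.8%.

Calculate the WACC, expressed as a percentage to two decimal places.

5.97%

Total capital V = 11.47 + 7.2 + 8.2 + 6.35 = 33.22.
Equity: weight = 11.47/33.22 = 0.3453; cost = 8.14%.
Convertible notes (debt portion): weight = 7.2/33.22 = 0.2167; after-tax cost = 5.7% × (1 − 28.8%) = 4.0584%.
Senior notes: weight = 8.2/33.22 = 0.2468; after-tax cost = 8.8% × (1 − 28.8%) = 6.2656%.
Mortgage bonds: weight = 6.35/33.22 = 0.1911; after-tax cost = 5.4% × (1 − 28.8%) = 3.8448%.
WACC = 0.3453 × 8.1400% + 0.2167 × 4.0584% + 0.2468 × 6.2656% + 0.1911 × 3.8448% = 5.9717%.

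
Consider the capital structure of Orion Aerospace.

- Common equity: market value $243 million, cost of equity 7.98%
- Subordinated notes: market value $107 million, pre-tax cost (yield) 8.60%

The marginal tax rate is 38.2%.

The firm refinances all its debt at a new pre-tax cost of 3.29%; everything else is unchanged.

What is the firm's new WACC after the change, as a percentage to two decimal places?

6.16%

After the change:
Total capital V = 243 + 107 = 350.
Equity: weight = 243/350 = 0.6943; cost = 7.98%.
Subordinated notes: weight = 107/350 = 0.3057; after-tax cost = 3.29% × (1 − 38.2%) = 2.0332%.
WACC = 0.6943 × 7.9800% + 0.3057 × 2.0332% = 6.1620%.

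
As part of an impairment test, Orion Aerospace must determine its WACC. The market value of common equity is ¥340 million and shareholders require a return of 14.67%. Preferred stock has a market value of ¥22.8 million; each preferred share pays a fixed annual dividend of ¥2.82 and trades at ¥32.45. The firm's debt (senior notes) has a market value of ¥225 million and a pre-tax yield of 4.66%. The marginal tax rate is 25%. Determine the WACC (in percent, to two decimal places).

Cost of preferred: Rp = 2.82 / 32.45 = 8.6903%.
Total capital V = 340 + 22.8 + 225 = 587.8.
Equity: weight = 340/587.8 = 0.5784; cost = 14.67%.
Preferred: weight = 22.8/587.8 = 0.0388; cost = 8.6903%.
Senior notes: weight = 225/587.8 = 0.3828; after-tax cost = 4.66% × (1 − 25%) = 3.4950%.
WACC = 0.5784 × 14.6700% + 0.0388 × 8.6903% + 0.3828 × 3.4950% = 10.1605%.

10.16%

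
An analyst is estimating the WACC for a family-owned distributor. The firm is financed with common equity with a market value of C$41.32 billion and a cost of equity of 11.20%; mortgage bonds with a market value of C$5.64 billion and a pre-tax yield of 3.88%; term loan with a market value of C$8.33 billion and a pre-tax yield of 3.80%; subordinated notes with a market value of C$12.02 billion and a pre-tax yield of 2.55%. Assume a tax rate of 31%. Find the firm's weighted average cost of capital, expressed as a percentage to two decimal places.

7.74%

Total capital V = 41.32 + 5.64 + 8.33 + 12.02 = 67.31.
Equity: weight = 41.32/67.31 = 0.6139; cost = 11.2%.
Mortgage bonds: weight = 5.64/67.31 = 0.0838; after-tax cost = 3.88% × (1 − 31%) = 2.6772%.
Term loan: weight = 8.33/67.31 = 0.1238; after-tax cost = 3.8% × (1 − 31%) = 2.6220%.
Subordinated notes: weight = 12.02/67.31 = 0.1786; after-tax cost = 2.55% × (1 − 31%) = 1.7595%.
WACC = 0.6139 × 11.2000% + 0.0838 × 2.6772% + 0.1238 × 2.6220% + 0.1786 × 1.7595% = 7.7384%.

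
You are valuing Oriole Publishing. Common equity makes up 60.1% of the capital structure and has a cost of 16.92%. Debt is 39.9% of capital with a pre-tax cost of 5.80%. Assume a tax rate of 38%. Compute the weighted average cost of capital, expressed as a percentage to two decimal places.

11.60%

After-tax cost of debt = 5.8% × (1 − 38%) = 3.5960%.
WACC = 0.601 × 16.9200% + 0.399 × 3.5960% = 11.6037%.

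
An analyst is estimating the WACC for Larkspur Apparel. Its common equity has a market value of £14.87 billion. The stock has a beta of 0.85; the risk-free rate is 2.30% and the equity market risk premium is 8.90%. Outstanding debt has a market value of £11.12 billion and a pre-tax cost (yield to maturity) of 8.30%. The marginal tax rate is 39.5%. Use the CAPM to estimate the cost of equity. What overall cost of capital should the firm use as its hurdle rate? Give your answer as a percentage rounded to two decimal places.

7.79%

Cost of equity via CAPM: Re = 2.3% + 0.85 × 8.9% = 9.8650%.
Total capital V = 14.87 + 11.12 = 25.99.
Equity: weight = 14.87/25.99 = 0.5721; cost = 9.865%.
Debt: weight = 11.12/25.99 = 0.4279; after-tax cost = 8.3% × (1 − 39.5%) = 5.0215%.
WACC = 0.5721 × 9.8650% + 0.4279 × 5.0215% = 7.7927%.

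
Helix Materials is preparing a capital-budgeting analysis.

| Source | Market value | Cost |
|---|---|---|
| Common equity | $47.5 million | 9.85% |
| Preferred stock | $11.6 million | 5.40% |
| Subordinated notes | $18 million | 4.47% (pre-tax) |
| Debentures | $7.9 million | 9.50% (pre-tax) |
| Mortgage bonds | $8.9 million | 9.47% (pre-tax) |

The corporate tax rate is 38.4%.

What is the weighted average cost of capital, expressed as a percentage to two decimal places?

7.22%

Total capital V = 47.5 + 11.6 + 18 + 7.9 + 8.9 = 93.9.
Equity: weight = 47.5/93.9 = 0.5059; cost = 9.85%.
Preferred: weight = 11.6/93.9 = 0.1235; cost = 5.4%.
Subordinated notes: weight = 18/93.9 = 0.1917; after-tax cost = 4.47% × (1 − 38.4%) = 2.7535%.
Debentures: weight = 7.9/93.9 = 0.0841; after-tax cost = 9.5% × (1 − 38.4%) = 5.8520%.
Mortgage bonds: weight = 8.9/93.9 = 0.0948; after-tax cost = 9.47% × (1 − 38.4%) = 5.8335%.
WACC = 0.5059 × 9.8500% + 0.1235 × 5.4000% + 0.1917 × 2.7535% + 0.0841 × 5.8520% + 0.0948 × 5.8335% = 7.2229%.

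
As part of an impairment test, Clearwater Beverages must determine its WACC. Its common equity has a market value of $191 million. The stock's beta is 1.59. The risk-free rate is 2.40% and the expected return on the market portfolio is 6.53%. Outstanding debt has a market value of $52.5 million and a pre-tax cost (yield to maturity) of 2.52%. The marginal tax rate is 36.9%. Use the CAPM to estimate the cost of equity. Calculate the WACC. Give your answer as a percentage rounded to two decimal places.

Market risk premium = 6.53% − 2.4% = 4.13%.
Cost of equity via CAPM: Re = 2.4% + 1.59 × 4.13% = 8.9667%.
Total capital V = 191 + 52.5 = 243.5.
Equity: weight = 191/243.5 = 0.7844; cost = 8.9667%.
Debt: weight = 52.5/243.5 = 0.2156; after-tax cost = 2.52% × (1 − 36.9%) = 1.5901%.
WACC = 0.7844 × 8.9667% + 0.2156 × 1.5901% = 7.3763%.

7.38%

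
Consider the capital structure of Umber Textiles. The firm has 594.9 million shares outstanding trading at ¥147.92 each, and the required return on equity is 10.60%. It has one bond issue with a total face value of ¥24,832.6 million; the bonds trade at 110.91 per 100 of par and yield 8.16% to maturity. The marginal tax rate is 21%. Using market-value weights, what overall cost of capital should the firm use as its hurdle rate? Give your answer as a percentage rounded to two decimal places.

9.61%

Market value of equity E = 147.92 × 594.9m = 87997.608m. Market value of debt D = 24832.6m × 110.91/100 = 27541.83666m.
Total capital V = 87997.608 + 27541.83666 = 115539.44466.
Equity: weight = 87997.608/115539.44466 = 0.7616; cost = 10.6%.
Bonds outstanding: weight = 27541.83666/115539.44466 = 0.2384; after-tax cost = 8.16% × (1 − 21%) = 6.4464%.
WACC = 0.7616 × 10.6000% + 0.2384 × 6.4464% = 9.6099%.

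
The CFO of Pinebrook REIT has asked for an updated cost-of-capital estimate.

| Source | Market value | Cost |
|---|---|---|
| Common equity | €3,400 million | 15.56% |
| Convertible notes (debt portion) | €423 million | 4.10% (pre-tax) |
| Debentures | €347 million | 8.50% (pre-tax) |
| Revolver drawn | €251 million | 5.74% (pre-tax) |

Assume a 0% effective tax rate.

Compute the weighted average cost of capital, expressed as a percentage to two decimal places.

Total capital V = 3400 + 423 + 347 + 251 = 4421.
Equity: weight = 3400/4421 = 0.7691; cost = 15.56%.
Convertible notes (debt portion): weight = 423/4421 = 0.0957; after-tax cost = 4.1% × (1 − 0%) = 4.1000%.
Debentures: weight = 347/4421 = 0.0785; after-tax cost = 8.5% × (1 − 0%) = 8.5000%.
Revolver drawn: weight = 251/4421 = 0.0568; after-tax cost = 5.74% × (1 − 0%) = 5.7400%.
WACC = 0.7691 × 15.5600% + 0.0957 × 4.1000% + 0.0785 × 8.5000% + 0.0568 × 5.7400% = 13.3519%.

13.35%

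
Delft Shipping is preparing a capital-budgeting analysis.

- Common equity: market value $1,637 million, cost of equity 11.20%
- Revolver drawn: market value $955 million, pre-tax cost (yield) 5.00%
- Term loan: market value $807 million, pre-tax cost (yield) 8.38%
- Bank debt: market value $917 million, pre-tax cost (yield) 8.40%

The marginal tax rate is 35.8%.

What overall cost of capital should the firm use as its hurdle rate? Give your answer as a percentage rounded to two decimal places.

Total capital V = 1637 + 955 + 807 + 917 = 4316.
Equity: weight = 1637/4316 = 0.3793; cost = 11.2%.
Revolver drawn: weight = 955/4316 = 0.2213; after-tax cost = 5% × (1 − 35.8%) = 3.2100%.
Term loan: weight = 807/4316 = 0.1870; after-tax cost = 8.38% × (1 − 35.8%) = 5.3800%.
Bank debt: weight = 917/4316 = 0.2125; after-tax cost = 8.4% × (1 − 35.8%) = 5.3928%.
WACC = 0.3793 × 11.2000% + 0.2213 × 3.2100% + 0.1870 × 5.3800% + 0.2125 × 5.3928% = 7.1100%.

7.11%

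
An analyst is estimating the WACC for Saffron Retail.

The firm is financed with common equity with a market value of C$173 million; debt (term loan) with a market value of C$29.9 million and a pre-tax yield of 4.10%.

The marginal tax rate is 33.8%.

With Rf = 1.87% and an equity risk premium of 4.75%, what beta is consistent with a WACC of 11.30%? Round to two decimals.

2.30

Total capital V = 173 + 29.9 = 202.9.
Equity weight = 173/202.9 = 0.8526.
Term loan weight = 29.9/202.9 = 0.1474.
Debt contribution = 0.1474 × 4.1% × (1 − 33.8%) = 0.4000%.
Required equity contribution = 11.3% − 0.4000% = 10.9000%  ⇒  Re = 12.7839%.
CAPM: 12.7839% = 1.87% + β × 4.75%  ⇒  β = 2.2977.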